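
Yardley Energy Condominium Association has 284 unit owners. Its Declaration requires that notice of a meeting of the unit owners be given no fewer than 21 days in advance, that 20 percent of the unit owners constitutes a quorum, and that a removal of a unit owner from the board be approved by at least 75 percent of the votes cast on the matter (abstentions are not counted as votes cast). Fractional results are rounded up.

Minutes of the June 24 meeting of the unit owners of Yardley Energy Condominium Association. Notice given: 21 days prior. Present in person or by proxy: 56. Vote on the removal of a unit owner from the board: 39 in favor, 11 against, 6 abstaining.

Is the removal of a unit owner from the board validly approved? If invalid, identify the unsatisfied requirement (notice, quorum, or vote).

Notice: 21 days given; 21 required. Satisfied.
Quorum: 20% of 284 = 56.80, rounded up to 57; 56 present. Not satisfied.
Vote: requires three-fourths of the votes cast (56 − 6 abstaining = 50); 3/4 of 50 = 37.50, rounded up to 38, so 38 needed; 39 in favor. Satisfied.

Invalid — quorum requirement not satisfied.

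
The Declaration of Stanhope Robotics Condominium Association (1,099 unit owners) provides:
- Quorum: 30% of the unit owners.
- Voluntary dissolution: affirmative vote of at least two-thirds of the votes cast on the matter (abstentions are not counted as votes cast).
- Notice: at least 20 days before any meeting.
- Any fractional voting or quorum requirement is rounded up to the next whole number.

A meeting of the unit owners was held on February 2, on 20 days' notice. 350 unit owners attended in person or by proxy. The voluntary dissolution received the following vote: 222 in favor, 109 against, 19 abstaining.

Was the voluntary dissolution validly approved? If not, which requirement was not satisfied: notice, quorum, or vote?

Notice: 20 days given; 20 required. Satisfied.
Quorum: 30% of 1,099 = 329.70, rounded up to 330; 350 present. Satisfied.
Vote: requires two-thirds of the votes cast (350 − 19 abstaining = 331); 2/3 of 331 = 220.67, rounded up to 221, so 221 needed; 222 in favor. Satisfied.

Valid — all requirements satisfied.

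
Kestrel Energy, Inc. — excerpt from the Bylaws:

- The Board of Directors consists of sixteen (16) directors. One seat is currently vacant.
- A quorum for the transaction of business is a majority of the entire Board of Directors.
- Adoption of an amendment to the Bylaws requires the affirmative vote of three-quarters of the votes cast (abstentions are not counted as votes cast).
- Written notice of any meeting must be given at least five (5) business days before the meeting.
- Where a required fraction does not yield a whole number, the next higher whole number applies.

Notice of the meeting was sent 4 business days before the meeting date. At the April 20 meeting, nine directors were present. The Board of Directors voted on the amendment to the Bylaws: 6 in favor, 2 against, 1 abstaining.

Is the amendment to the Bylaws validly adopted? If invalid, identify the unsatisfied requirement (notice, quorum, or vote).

Notice: 4 business days given; 5 required (4 < 5). Not satisfied.
Quorum: 9 present; quorum is 9. Satisfied.
Vote: the amendment to the Bylaws requires three-fourths of the votes cast (9 present − 1 abstaining = 8). 3/4 of 8 = 6, so 6 affirmative votes are needed; 6 voted in favor. Satisfied.

Invalid — notice requirement not satisfied.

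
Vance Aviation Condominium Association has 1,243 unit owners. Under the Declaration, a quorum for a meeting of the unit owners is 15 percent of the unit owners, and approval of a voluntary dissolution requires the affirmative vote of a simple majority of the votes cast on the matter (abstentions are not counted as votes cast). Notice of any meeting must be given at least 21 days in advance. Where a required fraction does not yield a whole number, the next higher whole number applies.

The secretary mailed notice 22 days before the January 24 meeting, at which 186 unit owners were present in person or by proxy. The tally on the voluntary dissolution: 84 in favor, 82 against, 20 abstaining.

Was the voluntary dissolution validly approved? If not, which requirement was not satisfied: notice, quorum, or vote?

Invalid — quorum requirement not satisfied.

Notice: 22 days given; 21 required. Satisfied.
Quorum: 15% of 1,243 = 186.45, rounded up to 187; 186 present. Not satisfied.
Vote: requires a majority of the votes cast (186 − 20 abstaining = 166); a majority of 166 is 84, so 84 needed; 84 in favor. Satisfied.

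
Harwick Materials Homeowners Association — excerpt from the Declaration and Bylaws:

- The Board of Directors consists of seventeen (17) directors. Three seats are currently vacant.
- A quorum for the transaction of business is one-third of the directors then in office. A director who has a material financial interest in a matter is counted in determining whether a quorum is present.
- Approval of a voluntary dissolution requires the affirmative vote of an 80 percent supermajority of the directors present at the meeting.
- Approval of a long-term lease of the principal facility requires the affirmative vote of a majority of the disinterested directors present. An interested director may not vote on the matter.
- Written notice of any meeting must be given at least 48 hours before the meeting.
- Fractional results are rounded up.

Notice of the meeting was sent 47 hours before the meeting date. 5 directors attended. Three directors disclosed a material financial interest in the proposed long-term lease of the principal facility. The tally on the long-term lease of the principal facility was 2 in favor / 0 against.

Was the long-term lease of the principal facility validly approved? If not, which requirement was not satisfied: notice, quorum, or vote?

Invalid — notice requirement not satisfied.

Notice: 47 hours given; 48 required (47 < 48). Not satisfied.
Quorum: 5 present (interested directors count toward quorum); quorum is 5. Satisfied.
Vote: the long-term lease of the principal facility requires a majority of the disinterested directors present (5 − 3 = 2). A majority of 2 is 2, so 2 affirmative votes are needed; 2 voted in favor. Satisfied.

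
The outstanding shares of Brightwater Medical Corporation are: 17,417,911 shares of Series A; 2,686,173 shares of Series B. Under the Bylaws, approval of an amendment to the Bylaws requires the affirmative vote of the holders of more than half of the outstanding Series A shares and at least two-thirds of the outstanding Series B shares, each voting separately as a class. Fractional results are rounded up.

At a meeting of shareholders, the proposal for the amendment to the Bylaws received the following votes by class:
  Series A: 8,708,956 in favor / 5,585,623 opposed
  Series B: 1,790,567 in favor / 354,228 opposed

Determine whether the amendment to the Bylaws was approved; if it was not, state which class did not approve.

Not approved — the Series B shares did not give the required vote.

Series A: a majority of 17417911 is 8708956; 8,708,956 required, 8,708,956 in favor — approved.
Series B: 2/3 of 2686173 = 1790782; 1,790,782 required, 1,790,567 in favor — not approved.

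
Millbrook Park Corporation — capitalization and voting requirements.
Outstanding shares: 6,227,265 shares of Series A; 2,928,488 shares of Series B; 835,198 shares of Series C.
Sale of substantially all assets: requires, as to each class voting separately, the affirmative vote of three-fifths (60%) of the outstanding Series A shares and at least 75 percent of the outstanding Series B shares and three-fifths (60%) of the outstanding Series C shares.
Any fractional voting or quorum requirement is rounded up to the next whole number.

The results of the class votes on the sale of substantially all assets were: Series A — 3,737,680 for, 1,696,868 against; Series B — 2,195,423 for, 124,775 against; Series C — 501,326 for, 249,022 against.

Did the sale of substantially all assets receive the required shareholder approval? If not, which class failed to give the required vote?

Not approved — the Series B shares did not give the required vote.

Series A: 3/5 of 6227265 = 3736359; 3,736,359 required, 3,737,680 in favor — approved.
Series B: 3/4 of 2928488 = 2196366; 2,196,366 required, 2,195,423 in favor — not approved.
Series C: 3/5 of 835198 = 501118.80, rounded up to 501119; 501,119 required, 501,326 in favor — approved.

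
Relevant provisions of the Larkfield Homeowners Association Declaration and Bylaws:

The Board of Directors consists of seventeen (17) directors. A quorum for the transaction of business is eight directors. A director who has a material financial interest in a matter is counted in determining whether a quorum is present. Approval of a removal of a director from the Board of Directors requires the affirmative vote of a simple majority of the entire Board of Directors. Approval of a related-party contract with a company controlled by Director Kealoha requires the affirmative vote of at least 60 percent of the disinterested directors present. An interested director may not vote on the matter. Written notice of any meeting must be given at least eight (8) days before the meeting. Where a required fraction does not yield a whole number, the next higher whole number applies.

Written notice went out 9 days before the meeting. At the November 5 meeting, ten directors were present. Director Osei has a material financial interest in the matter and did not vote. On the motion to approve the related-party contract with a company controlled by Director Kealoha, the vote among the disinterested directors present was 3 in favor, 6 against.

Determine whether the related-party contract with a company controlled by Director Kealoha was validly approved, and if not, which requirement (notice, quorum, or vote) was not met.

Notice: 9 days given; 8 required (9 ≥ 8). Satisfied.
Quorum: 10 present (interested directors count toward quorum); quorum is 8. Satisfied.
Vote: the related-party contract with a company controlled by Director Kealoha requires three-fifths of the disinterested directors present (10 − 1 = 9). 3/5 of 9 = 5.40, rounded up to 6, so 6 affirmative votes are needed; 3 voted in favor. Not satisfied.

Invalid — vote requirement not satisfied.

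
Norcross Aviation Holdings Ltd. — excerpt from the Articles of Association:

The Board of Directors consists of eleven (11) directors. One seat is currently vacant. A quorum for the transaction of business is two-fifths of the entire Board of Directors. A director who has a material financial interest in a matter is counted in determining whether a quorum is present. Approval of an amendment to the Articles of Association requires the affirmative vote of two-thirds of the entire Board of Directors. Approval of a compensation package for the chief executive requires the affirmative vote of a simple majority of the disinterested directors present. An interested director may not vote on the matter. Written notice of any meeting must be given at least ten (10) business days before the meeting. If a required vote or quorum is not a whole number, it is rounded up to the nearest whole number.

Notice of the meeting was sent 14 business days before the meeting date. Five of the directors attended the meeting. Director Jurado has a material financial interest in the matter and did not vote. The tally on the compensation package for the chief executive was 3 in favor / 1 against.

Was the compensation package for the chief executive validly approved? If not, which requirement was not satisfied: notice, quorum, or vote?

Valid — all requirements satisfied.

Notice: 14 business days given; 10 required (14 ≥ 10). Satisfied.
Quorum: 5 present (interested directors count toward quorum); quorum is 5. Satisfied.
Vote: the compensation package for the chief executive requires a majority of the disinterested directors present (5 − 1 = 4). A majority of 4 is 3, so 3 affirmative votes are needed; 3 voted in favor. Satisfied.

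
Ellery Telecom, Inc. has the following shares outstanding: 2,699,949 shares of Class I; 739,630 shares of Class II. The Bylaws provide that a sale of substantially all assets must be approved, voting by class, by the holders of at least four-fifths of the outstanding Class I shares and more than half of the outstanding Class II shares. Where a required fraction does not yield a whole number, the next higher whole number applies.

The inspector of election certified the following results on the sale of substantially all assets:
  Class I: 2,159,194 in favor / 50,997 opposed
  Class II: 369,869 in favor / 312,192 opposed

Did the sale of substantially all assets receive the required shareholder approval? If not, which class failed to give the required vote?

Class I: 4/5 of 2699949 = 2159959.20, rounded up to 2159960; 2,159,960 required, 2,159,194 in favor — not approved.
Class II: a majority of 739630 is 369816; 369,816 required, 369,869 in favor — approved.

Not approved — the Class I shares did not give the required vote.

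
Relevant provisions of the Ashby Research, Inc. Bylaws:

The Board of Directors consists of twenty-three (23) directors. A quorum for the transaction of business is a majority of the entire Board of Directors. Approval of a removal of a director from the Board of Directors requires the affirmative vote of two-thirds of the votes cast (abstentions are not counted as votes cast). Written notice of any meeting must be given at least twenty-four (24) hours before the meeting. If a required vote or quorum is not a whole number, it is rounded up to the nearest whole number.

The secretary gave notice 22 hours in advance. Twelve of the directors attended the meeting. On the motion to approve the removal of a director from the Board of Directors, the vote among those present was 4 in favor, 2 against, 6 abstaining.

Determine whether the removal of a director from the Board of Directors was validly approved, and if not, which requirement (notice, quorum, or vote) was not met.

Notice: 22 hours given; 24 required (22 < 24). Not satisfied.
Quorum: 12 present; quorum is 12. Satisfied.
Vote: the removal of a director from the Board of Directors requires two-thirds of the votes cast (12 present − 6 abstaining = 6). 2/3 of 6 = 4, so 4 affirmative votes are needed; 4 voted in favor. Satisfied.

Invalid — notice requirement not satisfied.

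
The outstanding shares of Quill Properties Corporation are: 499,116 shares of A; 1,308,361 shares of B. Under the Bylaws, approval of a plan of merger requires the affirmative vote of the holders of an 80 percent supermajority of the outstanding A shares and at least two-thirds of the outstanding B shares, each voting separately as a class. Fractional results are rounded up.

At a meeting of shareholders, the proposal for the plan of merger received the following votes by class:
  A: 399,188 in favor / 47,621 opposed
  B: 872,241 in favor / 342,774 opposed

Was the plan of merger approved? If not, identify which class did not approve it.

A: 4/5 of 499116 = 399292.80, rounded up to 399293; 399,293 required, 399,188 in favor — not approved.
B: 2/3 of 1308361 = 872240.67, rounded up to 872241; 872,241 required, 872,241 in favor — approved.

Not approved — the A shares did not give the required vote.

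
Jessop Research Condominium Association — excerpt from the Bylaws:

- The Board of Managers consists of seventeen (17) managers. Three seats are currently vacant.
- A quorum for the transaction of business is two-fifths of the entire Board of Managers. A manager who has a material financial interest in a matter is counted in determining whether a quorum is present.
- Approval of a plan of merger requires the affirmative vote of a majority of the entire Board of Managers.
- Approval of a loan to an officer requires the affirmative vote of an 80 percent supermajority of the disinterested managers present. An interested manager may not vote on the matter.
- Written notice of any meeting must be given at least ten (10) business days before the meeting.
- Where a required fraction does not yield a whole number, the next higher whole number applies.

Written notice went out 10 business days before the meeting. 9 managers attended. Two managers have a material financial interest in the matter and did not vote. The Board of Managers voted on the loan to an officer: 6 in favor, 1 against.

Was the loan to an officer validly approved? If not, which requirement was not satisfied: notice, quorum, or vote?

Valid — all requirements satisfied.

Notice: 10 business days given; 10 required (10 ≥ 10). Satisfied.
Quorum: 9 present (interested managers count toward quorum); quorum is 7. Satisfied.
Vote: the loan to an officer requires four-fifths of the disinterested managers present (9 − 2 = 7). 4/5 of 7 = 5.60, rounded up to 6, so 6 affirmative votes are needed; 6 voted in favor. Satisfied.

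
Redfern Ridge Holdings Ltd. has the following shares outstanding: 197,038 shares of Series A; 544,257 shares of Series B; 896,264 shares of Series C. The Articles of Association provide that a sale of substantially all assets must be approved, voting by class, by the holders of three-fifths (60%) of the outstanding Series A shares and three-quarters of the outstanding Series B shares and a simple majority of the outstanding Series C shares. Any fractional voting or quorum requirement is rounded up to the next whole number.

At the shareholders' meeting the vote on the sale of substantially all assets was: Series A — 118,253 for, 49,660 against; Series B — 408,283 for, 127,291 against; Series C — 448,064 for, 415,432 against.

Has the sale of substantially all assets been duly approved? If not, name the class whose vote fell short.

Series A: 3/5 of 197038 = 118222.80, rounded up to 118223; 118,223 required, 118,253 in favor — approved.
Series B: 3/4 of 544257 = 408192.75, rounded up to 408193; 408,193 required, 408,283 in favor — approved.
Series C: a majority of 896264 is 448133; 448,133 required, 448,064 in favor — not approved.

Not approved — the Series C shares did not give the required vote.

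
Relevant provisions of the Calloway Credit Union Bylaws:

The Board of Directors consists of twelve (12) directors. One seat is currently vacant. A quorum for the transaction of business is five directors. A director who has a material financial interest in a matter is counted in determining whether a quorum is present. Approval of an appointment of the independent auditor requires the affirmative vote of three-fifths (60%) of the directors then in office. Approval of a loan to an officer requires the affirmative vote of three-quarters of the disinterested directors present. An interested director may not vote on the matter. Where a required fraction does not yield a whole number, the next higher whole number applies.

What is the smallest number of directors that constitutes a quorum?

5

The quorum is fixed at 5.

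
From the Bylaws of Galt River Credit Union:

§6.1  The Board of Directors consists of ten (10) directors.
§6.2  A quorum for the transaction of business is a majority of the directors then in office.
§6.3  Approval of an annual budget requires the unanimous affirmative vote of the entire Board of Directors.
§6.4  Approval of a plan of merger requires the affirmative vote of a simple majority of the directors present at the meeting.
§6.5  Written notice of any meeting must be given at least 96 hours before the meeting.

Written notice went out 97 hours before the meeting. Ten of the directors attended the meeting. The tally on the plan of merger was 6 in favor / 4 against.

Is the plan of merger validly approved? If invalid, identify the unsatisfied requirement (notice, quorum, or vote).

Valid — all requirements satisfied.

Notice: 97 hours given; 96 required (97 ≥ 96). Satisfied.
Quorum: 10 present; quorum is 6. Satisfied.
Vote: the plan of merger requires a majority of the directors present (10). A majority of 10 is 6, so 6 affirmative votes are needed; 6 voted in favor. Satisfied.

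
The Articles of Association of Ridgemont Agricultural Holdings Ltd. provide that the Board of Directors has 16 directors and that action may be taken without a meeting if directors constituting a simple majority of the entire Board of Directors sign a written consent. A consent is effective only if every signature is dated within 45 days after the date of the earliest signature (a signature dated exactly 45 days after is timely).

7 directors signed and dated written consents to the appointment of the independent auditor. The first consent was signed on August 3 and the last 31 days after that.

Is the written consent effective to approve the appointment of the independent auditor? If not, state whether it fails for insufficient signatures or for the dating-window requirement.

Not effective — insufficient signatures.

Signatures required: a simple majority of 16 — a majority of 16 is 9, so 9 needed; 7 signed. Insufficient.
Dating window: the latest signature is 31 days after the earliest; the limit is 45 days. Within the window.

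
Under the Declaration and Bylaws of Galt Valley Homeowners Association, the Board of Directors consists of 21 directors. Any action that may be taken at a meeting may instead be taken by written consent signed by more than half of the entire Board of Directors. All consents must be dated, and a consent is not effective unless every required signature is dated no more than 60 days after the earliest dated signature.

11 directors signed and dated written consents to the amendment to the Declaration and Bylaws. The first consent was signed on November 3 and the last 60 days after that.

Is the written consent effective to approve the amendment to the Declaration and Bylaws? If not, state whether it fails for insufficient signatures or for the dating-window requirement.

Signatures required: more than half of 21 — a majority of 21 is 11, so 11 needed; 11 signed. Sufficient.
Dating window: the latest signature is 60 days after the earliest; the limit is 60 days. Within the window.

Effective — both the signature and dating-window requirements are satisfied.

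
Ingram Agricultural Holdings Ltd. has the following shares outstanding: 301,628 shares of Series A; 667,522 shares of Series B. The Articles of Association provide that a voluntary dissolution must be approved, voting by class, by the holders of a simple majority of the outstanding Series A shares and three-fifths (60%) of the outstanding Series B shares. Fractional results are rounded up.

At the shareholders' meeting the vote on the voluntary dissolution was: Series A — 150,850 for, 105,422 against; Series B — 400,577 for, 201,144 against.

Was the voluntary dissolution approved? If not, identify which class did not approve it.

Approved — every class gave the required vote.

Series A: a majority of 301628 is 150815; 150,815 required, 150,850 in favor — approved.
Series B: 3/5 of 667522 = 400513.20, rounded up to 400514; 400,514 required, 400,577 in favor — approved.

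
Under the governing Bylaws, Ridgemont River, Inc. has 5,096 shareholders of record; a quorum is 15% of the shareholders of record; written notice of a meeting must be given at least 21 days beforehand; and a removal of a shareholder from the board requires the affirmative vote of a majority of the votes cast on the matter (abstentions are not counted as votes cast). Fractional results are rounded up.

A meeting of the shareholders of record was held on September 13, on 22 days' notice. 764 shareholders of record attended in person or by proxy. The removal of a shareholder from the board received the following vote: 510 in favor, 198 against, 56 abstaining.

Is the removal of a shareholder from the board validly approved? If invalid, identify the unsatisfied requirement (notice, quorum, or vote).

Notice: 22 days given; 21 required. Satisfied.
Quorum: 15% of 5,096 = 764.40, rounded up to 765; 764 present. Not satisfied.
Vote: requires a majority of the votes cast (764 − 56 abstaining = 708); a majority of 708 is 355, so 355 needed; 510 in favor. Satisfied.

Invalid — quorum requirement not satisfied.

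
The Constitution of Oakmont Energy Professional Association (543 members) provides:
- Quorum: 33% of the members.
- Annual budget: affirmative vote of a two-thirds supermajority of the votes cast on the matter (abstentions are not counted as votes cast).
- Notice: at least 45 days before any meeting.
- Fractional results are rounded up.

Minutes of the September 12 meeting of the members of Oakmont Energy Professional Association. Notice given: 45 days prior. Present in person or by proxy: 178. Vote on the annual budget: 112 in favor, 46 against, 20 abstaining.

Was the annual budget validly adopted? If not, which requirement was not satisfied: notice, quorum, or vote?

Invalid — quorum requirement not satisfied.

Notice: 45 days given; 45 required. Satisfied.
Quorum: 33% of 543 = 179.19, rounded up to 180; 178 present. Not satisfied.
Vote: requires two-thirds of the votes cast (178 − 20 abstaining = 158); 2/3 of 158 = 105.33, rounded up to 106, so 106 needed; 112 in favor. Satisfied.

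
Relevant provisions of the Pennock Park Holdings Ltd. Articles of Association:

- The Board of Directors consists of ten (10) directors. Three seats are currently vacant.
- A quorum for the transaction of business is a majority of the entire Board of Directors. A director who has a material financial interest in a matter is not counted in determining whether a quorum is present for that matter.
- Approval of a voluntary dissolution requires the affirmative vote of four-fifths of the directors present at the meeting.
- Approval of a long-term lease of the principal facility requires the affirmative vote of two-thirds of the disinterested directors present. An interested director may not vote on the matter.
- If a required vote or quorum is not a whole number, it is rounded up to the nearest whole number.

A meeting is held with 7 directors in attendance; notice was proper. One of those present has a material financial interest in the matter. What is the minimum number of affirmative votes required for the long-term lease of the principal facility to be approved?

4

The long-term lease of the principal facility requires two-thirds of the disinterested directors present (7 − 1 = 6).
2/3 of 6 = 4.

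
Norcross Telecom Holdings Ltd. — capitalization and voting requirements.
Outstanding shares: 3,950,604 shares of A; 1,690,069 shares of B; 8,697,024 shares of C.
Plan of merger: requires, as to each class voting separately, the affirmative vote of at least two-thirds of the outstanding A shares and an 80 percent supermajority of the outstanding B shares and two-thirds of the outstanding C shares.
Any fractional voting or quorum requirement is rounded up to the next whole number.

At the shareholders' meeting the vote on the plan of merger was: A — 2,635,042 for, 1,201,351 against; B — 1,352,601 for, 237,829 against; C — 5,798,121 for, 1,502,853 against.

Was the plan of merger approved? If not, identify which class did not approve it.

A: 2/3 of 3950604 = 2633736; 2,633,736 required, 2,635,042 in favor — approved.
B: 4/5 of 1690069 = 1352055.20, rounded up to 1352056; 1,352,056 required, 1,352,601 in favor — approved.
C: 2/3 of 8697024 = 5798016; 5,798,016 required, 5,798,121 in favor — approved.

Approved — every class gave the required vote.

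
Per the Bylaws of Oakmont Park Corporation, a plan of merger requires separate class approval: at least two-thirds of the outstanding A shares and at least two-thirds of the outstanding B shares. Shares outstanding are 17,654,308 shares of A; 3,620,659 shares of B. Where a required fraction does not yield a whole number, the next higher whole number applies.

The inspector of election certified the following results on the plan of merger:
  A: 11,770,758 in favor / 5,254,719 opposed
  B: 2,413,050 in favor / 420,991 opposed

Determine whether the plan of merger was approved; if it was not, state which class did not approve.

Not approved — the B shares did not give the required vote.

A: 2/3 of 17654308 = 11769538.67, rounded up to 11769539; 11,769,539 required, 11,770,758 in favor — approved.
B: 2/3 of 3620659 = 2413772.67, rounded up to 2413773; 2,413,773 required, 2,413,050 in favor — not approved.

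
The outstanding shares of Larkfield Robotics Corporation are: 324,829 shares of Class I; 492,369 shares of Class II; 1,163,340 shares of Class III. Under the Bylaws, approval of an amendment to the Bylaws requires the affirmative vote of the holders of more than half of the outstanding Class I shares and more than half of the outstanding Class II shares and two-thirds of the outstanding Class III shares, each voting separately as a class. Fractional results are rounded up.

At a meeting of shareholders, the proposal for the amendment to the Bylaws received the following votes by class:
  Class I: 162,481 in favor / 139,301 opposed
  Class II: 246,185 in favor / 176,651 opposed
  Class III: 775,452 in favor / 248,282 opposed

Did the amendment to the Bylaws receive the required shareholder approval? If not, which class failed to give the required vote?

Class I: a majority of 324829 is 162415; 162,415 required, 162,481 in favor — approved.
Class II: a majority of 492369 is 246185; 246,185 required, 246,185 in favor — approved.
Class III: 2/3 of 1163340 = 775560; 775,560 required, 775,452 in favor — not approved.

Not approved — the Class III shares did not give the required vote.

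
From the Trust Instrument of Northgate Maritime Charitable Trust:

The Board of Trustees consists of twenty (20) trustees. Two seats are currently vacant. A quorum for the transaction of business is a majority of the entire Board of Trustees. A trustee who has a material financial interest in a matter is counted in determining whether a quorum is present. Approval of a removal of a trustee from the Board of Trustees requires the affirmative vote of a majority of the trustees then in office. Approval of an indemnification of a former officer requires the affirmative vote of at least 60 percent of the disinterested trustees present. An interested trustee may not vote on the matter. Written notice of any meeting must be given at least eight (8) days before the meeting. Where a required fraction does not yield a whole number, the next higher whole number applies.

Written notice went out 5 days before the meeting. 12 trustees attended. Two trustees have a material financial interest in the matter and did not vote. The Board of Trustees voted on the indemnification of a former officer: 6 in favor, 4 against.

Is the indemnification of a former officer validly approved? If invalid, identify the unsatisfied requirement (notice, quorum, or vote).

Notice: 5 days given; 8 required (5 < 8). Not satisfied.
Quorum: 12 present (interested trustees count toward quorum); quorum is 11. Satisfied.
Vote: the indemnification of a former officer requires three-fifths of the disinterested trustees present (12 − 2 = 10). 3/5 of 10 = 6, so 6 affirmative votes are needed; 6 voted in favor. Satisfied.

Invalid — notice requirement not satisfied.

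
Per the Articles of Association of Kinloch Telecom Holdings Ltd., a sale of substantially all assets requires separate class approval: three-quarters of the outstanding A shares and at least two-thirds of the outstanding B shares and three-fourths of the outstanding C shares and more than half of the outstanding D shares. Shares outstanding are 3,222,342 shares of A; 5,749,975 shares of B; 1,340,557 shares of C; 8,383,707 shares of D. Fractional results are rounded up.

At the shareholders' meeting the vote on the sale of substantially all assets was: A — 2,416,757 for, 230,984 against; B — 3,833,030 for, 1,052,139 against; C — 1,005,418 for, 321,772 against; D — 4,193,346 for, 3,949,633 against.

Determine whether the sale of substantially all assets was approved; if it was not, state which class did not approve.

A: 3/4 of 3222342 = 2416756.50, rounded up to 2416757; 2,416,757 required, 2,416,757 in favor — approved.
B: 2/3 of 5749975 = 3833316.67, rounded up to 3833317; 3,833,317 required, 3,833,030 in favor — not approved.
C: 3/4 of 1340557 = 1005417.75, rounded up to 1005418; 1,005,418 required, 1,005,418 in favor — approved.
D: a majority of 8383707 is 4191854; 4,191,854 required, 4,193,346 in favor — approved.

Not approved — the B shares did not give the required vote.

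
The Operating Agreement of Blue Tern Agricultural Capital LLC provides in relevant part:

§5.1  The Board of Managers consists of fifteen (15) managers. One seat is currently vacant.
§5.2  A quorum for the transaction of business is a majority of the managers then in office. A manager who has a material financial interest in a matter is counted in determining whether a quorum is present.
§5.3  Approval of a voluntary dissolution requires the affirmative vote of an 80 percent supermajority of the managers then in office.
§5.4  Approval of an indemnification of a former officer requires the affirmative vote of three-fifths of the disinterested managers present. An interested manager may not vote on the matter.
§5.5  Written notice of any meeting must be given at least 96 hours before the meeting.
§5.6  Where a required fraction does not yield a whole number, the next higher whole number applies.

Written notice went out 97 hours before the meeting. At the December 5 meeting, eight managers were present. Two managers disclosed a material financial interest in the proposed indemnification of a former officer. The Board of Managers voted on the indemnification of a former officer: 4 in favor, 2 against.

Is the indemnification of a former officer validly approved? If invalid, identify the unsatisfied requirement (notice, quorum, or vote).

Notice: 97 hours given; 96 required (97 ≥ 96). Satisfied.
Quorum: 8 present (interested managers count toward quorum); quorum is 8. Satisfied.
Vote: the indemnification of a former officer requires three-fifths of the disinterested managers present (8 − 2 = 6). 3/5 of 6 = 3.60, rounded up to 4, so 4 affirmative votes are needed; 4 voted in favor. Satisfied.

Valid — all requirements satisfied.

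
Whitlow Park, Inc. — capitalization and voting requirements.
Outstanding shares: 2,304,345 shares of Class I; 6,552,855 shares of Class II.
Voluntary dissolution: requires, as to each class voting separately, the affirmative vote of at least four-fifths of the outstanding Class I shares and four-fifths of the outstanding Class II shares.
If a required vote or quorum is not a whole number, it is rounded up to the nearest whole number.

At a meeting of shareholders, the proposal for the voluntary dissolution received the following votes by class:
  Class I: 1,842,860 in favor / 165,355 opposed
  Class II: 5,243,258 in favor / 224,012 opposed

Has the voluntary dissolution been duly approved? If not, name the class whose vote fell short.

Not approved — the Class I shares did not give the required vote.

Class I: 4/5 of 2304345 = 1843476; 1,843,476 required, 1,842,860 in favor — not approved.
Class II: 4/5 of 6552855 = 5242284; 5,242,284 required, 5,243,258 in favor — approved.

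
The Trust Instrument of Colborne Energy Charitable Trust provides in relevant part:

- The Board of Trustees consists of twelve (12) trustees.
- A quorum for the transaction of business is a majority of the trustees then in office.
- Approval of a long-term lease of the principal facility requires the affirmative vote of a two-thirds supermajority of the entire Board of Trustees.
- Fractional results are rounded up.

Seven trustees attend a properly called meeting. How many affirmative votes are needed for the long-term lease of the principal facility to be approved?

8

The long-term lease of the principal facility requires two-thirds of the entire Board of Trustees (12).
2/3 of 12 = 8.
(Only 7 can vote, so the long-term lease of the principal facility cannot pass at this meeting, but the required vote is still 8.)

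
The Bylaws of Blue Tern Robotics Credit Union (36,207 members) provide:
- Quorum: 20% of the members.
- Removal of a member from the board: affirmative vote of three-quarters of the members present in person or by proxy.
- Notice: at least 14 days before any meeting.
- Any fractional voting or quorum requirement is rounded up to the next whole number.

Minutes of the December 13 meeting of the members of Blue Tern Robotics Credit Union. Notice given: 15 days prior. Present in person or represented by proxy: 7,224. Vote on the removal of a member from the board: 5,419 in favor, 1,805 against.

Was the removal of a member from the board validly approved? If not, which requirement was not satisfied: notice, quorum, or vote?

Notice: 15 days given; 14 required. Satisfied.
Quorum: 20% of 36,207 = 7,241.40, rounded up to 7,242; 7,224 present. Not satisfied.
Vote: requires three-fourths of those present (7,224); 3/4 of 7224 = 5418, so 5,418 needed; 5,419 in favor. Satisfied.

Invalid — quorum requirement not satisfied.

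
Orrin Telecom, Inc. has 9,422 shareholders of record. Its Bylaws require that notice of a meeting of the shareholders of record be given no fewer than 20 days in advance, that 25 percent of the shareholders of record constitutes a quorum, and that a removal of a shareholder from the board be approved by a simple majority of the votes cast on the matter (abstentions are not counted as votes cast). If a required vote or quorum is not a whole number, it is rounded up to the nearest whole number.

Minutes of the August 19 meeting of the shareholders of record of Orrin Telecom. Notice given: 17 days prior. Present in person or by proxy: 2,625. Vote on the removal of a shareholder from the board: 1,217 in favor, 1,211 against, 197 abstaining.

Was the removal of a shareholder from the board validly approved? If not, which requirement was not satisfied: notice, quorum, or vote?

Invalid — notice requirement not satisfied.

Notice: 17 days given; 20 required. Not satisfied.
Quorum: 25% of 9,422 = 2,355.50, rounded up to 2,356; 2,625 present. Satisfied.
Vote: requires a majority of the votes cast (2,625 − 197 abstaining = 2,428); a majority of 2428 is 1215, so 1,215 needed; 1,217 in favor. Satisfied.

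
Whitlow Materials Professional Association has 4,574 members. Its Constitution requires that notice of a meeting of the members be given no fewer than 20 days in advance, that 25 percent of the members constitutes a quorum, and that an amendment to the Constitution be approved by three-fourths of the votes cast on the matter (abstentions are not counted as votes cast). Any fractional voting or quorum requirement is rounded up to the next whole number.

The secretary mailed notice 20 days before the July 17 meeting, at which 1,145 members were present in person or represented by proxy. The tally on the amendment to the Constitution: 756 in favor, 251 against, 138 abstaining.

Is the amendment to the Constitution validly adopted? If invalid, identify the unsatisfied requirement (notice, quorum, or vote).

Valid — all requirements satisfied.

Notice: 20 days given; 20 required. Satisfied.
Quorum: 25% of 4,574 = 1,143.50, rounded up to 1,144; 1,145 present. Satisfied.
Vote: requires three-fourths of the votes cast (1,145 − 138 abstaining = 1,007); 3/4 of 1007 = 755.25, rounded up to 756, so 756 needed; 756 in favor. Satisfied.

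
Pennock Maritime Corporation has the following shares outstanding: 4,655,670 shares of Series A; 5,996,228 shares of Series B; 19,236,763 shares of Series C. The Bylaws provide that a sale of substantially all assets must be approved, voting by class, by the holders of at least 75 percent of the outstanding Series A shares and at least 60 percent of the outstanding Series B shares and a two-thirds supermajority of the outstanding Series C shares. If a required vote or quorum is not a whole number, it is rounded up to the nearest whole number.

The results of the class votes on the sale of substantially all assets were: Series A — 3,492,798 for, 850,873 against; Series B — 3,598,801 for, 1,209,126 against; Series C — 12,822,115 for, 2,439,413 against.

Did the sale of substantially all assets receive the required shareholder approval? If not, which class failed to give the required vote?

Series A: 3/4 of 4655670 = 3491752.50, rounded up to 3491753; 3,491,753 required, 3,492,798 in favor — approved.
Series B: 3/5 of 5996228 = 3597736.80, rounded up to 3597737; 3,597,737 required, 3,598,801 in favor — approved.
Series C: 2/3 of 19236763 = 12824508.67, rounded up to 12824509; 12,824,509 required, 12,822,115 in favor — not approved.

Not approved — the Series C shares did not give the required vote.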